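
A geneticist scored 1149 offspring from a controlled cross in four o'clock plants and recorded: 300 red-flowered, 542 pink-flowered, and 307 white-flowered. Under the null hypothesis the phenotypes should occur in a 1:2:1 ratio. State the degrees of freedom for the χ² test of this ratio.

2

A goodness-of-fit test with 3 phenotype classes has df = 3 − 1 = 2.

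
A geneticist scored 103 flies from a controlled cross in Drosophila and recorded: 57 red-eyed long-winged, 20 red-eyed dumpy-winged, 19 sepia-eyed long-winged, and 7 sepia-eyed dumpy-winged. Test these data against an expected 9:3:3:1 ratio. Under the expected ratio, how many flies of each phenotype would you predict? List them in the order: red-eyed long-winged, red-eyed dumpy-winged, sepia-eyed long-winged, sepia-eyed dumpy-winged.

Under the 9:3:3:1 hypothesis (Σ ratio = 16, N = 103):
  red-eyed long-winged: 103 × 9/16 = 57.9375
  red-eyed dumpy-winged: 103 × 3/16 = 19.3125
  sepia-eyed long-winged: 103 × 3/16 = 19.3125
  sepia-eyed dumpy-winged: 103 × 1/16 = 6.4375

57.9375, 19.3125, 19.3125, 6.4375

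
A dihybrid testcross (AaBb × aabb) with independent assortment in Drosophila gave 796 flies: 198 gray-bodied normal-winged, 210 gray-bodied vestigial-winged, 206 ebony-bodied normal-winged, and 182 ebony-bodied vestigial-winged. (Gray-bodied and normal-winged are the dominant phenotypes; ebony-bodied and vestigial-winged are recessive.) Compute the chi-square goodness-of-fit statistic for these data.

2.312

A dihybrid testcross with independent assortment gives a 1:1:1:1 ratio.
Under the 1:1:1:1 hypothesis (Σ ratio = 4, N = 796):
  gray-bodied normal-winged: 796 × 1/4 = 199
  gray-bodied vestigial-winged: 796 × 1/4 = 199
  ebony-bodied normal-winged: 796 × 1/4 = 199
  ebony-bodied vestigial-winged: 796 × 1/4 = 199
χ² = Σ (O − E)² / E
  gray-bodied normal-winged: (198 − 199)² / 199 = 0.0050
  gray-bodied vestigial-winged: (210 − 199)² / 199 = 0.6080
  ebony-bodied normal-winged: (206 − 199)² / 199 = 0.2462
  ebony-bodied vestigial-winged: (182 − 199)² / 199 = 1.4523
χ² = 0.0050 + 0.6080 + 0.2462 + 1.4523 = 2.3115 ≈ 2.312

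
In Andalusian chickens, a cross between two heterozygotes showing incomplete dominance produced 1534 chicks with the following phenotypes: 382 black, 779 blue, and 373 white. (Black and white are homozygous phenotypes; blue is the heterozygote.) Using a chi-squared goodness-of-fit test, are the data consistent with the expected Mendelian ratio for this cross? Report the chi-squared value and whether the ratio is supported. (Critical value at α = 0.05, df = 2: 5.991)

0.481; consistent

With incomplete dominance, a heterozygote × heterozygote cross gives a 1:2:1 phenotypic ratio.
Total ratio parts = 4. Expected numbers out of 1534:
  black: 1534 × 1/4 = 383.5
  blue: 1534 × 2/4 = 767
  white: 1534 × 1/4 = 383.5
χ² = Σ (O − E)² / E
  black: (382 − 383.5)² / 383.5 = 0.0059
  blue: (779 − 767)² / 767 = 0.1877
  white: (373 − 383.5)² / 383.5 = 0.2875
χ² = 0.0059 + 0.1877 + 0.2875 = 0.4811 ≈ 0.481
Degrees of freedom = 3 − 1 = 2; critical value at α = 0.05 is 5.991.
Since 0.481 < 5.991, we fail to reject the null hypothesis — the data are consistent with the 1:2:1 ratio.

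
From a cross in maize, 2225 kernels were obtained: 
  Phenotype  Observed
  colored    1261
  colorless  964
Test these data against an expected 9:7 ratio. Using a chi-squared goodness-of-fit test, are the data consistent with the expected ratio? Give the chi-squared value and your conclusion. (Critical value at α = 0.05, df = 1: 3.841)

0.163; consistent

Expected counts for N = 2225 under a 9:7 ratio (total parts = 16):
  colored: 2225 × 9/16 = 1251.5625
  colorless: 2225 × 7/16 = 973.4375
χ² = Σ (O − E)² / E
  colored: (1261 − 1251.5625)² / 1251.5625 = 0.0712
  colorless: (964 − 973.4375)² / 973.4375 = 0.0915
χ² = 0.0712 + 0.0915 = 0.1627 ≈ 0.163
Degrees of freedom = 2 − 1 = 1; critical value at α = 0.05 is 3.841.
Since 0.163 < 3.841, we fail to reject the null hypothesis — the data are consistent with the 9:7 ratio.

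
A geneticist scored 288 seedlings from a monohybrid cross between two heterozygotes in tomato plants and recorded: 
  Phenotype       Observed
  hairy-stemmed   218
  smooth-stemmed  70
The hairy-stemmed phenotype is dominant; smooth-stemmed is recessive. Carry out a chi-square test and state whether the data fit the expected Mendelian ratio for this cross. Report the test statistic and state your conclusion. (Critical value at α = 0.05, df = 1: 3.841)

For a monohybrid cross between heterozygotes with complete dominance, the expected phenotypic ratio is 3:1.
Total ratio parts = 4. Expected numbers out of 288:
  hairy-stemmed: 288 × 3/4 = 216
  smooth-stemmed: 288 × 1/4 = 72
χ² = Σ (O − E)² / E
  hairy-stemmed: (218 − 216)² / 216 = 0.0185
  smooth-stemmed: (70 − 72)² / 72 = 0.0556
χ² = 0.0185 + 0.0556 = 0.0741 ≈ 0.074
Degrees of freedom = 2 − 1 = 1; critical value at α = 0.05 is 3.841.
Since 0.074 < 3.841, we fail to reject the null hypothesis — the data are consistent with the 3:1 ratio.

0.074; consistent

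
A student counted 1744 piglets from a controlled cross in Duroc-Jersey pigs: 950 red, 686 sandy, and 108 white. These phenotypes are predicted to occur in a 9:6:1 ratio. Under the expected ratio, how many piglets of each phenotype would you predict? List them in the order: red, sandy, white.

Expected counts for N = 1744 under a 9:6:1 ratio (total parts = 16):
  red: 1744 × 9/16 = 981
  sandy: 1744 × 6/16 = 654
  white: 1744 × 1/16 = 109

981, 654, 109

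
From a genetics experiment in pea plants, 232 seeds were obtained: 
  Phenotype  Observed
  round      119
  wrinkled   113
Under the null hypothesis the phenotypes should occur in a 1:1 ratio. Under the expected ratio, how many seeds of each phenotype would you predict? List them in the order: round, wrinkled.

116, 116

Expected counts for N = 232 under a 1:1 ratio (total parts = 2):
  round: 232 × 1/2 = 116
  wrinkled: 232 × 1/2 = 116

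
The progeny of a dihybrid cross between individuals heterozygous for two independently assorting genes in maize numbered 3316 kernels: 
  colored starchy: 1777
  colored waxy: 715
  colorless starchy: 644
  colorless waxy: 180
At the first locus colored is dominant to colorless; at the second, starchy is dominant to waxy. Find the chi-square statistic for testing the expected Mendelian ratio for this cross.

22.540

A dihybrid F₂ with independent assortment and complete dominance at both loci gives a 9:3:3:1 phenotypic ratio.
The 9:3:3:1 ratio has 16 parts, so with N = 3316 the expected counts are:
  colored starchy: 3316 × 9/16 = 1865.25
  colored waxy: 3316 × 3/16 = 621.75
  colorless starchy: 3316 × 3/16 = 621.75
  colorless waxy: 3316 × 1/16 = 207.25
χ² = Σ (O − E)² / E
  colored starchy: (1777 − 1865.25)² / 1865.25 = 4.1753
  colored waxy: (715 − 621.75)² / 621.75 = 13.9856
  colorless starchy: (644 − 621.75)² / 621.75 = 0.7962
  colorless waxy: (180 − 207.25)² / 207.25 = 3.5829
χ² = 4.1753 + 13.9856 + 0.7962 + 3.5829 = 22.540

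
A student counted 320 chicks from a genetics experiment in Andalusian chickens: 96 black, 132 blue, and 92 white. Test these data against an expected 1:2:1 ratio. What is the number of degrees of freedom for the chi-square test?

2

A goodness-of-fit test with 3 phenotype classes has df = 3 − 1 = 2.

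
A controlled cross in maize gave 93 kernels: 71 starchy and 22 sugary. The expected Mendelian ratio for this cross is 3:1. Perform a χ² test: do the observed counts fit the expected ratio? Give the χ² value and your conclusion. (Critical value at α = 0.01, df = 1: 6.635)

0.090; consistent

The 3:1 ratio has 4 parts, so with N = 93 the expected counts are:
  starchy: 93 × 3/4 = 69.75
  sugary: 93 × 1/4 = 23.25
χ² = Σ (O − E)² / E
  starchy: (71 − 69.75)² / 69.75 = 0.0224
  sugary: (22 − 23.25)² / 23.25 = 0.0672
χ² = 0.0224 + 0.0672 = 0.0896 ≈ 0.090
Degrees of freedom = 2 − 1 = 1; critical value at α = 0.01 is 6.635.
Since 0.090 < 6.635, we fail to reject the null hypothesis — the data are consistent with the 3:1 ratio.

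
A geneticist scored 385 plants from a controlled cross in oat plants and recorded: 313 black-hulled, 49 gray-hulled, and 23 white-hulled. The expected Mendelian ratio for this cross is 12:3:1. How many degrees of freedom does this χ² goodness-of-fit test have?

A goodness-of-fit test with 3 phenotype classes has df = 3 − 1 = 2.

2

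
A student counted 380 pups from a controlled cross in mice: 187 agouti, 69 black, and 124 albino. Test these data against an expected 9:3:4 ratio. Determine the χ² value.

Total ratio parts = 16. Expected numbers out of 380:
  agouti: 380 × 9/16 = 213.75
  black: 380 × 3/16 = 71.25
  albino: 380 × 4/16 = 95
χ² = Σ (O − E)² / E
  agouti: (187 − 213.75)² / 213.75 = 3.3477
  black: (69 − 71.25)² / 71.25 = 0.0711
  albino: (124 − 95)² / 95 = 8.8526
χ² = 3.3477 + 0.0711 + 8.8526 = 12.2714 ≈ 12.271

12.271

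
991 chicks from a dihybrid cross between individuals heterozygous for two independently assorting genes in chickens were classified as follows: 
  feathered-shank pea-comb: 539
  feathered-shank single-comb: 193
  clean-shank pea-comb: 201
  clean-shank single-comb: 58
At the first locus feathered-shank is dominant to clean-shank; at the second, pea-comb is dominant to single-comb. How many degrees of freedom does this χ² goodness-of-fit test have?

A dihybrid F₂ with independent assortment and complete dominance at both loci gives a 9:3:3:1 phenotypic ratio.
A goodness-of-fit test with 4 phenotype classes has df = 4 − 1 = 3.

3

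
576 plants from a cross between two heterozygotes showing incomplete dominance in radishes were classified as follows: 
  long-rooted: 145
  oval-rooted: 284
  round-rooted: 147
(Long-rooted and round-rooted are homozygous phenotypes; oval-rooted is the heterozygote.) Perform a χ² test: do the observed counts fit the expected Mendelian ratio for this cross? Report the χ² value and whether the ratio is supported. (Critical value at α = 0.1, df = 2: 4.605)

With incomplete dominance, a heterozygote × heterozygote cross gives a 1:2:1 phenotypic ratio.
Expected counts for N = 576 under a 1:2:1 ratio (total parts = 4):
  long-rooted: 576 × 1/4 = 144
  oval-rooted: 576 × 2/4 = 288
  round-rooted: 576 × 1/4 = 144
χ² = Σ (O − E)² / E
  long-rooted: (145 − 144)² / 144 = 0.0069
  oval-rooted: (284 − 288)² / 288 = 0.0556
  round-rooted: (147 − 144)² / 144 = 0.0625
χ² = 0.0069 + 0.0556 + 0.0625 = 0.125
Degrees of freedom = 3 − 1 = 2; critical value at α = 0.1 is 4.605.
Since 0.125 < 4.605, we fail to reject the null hypothesis — the data are consistent with the 1:2:1 ratio.

0.125; consistent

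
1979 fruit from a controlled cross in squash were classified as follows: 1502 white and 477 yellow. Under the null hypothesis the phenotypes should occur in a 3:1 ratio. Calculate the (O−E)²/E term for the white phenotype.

Total ratio parts = 4. Expected numbers out of 1979:
  white: 1979 × 3/4 = 1484.25
  yellow: 1979 × 1/4 = 494.75
Contribution of white: (1502 − 1484.25)² / 1484.25 = 0.2123

0.212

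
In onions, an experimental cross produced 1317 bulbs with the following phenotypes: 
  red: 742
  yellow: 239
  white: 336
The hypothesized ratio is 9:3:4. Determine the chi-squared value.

0.395

The 9:3:4 ratio has 16 parts, so with N = 1317 the expected counts are:
  red: 1317 × 9/16 = 740.8125
  yellow: 1317 × 3/16 = 246.9375
  white: 1317 × 4/16 = 329.25
χ² = Σ (O − E)² / E
  red: (742 − 740.8125)² / 740.8125 = 0.0019
  yellow: (239 − 246.9375)² / 246.9375 = 0.2551
  white: (336 − 329.25)² / 329.25 = 0.1384
χ² = 0.0019 + 0.2551 + 0.1384 = 0.3954 ≈ 0.395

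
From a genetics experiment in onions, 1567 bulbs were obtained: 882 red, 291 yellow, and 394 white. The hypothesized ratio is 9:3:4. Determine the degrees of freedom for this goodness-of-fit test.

2

A goodness-of-fit test with 3 phenotype classes has df = 3 − 1 = 2.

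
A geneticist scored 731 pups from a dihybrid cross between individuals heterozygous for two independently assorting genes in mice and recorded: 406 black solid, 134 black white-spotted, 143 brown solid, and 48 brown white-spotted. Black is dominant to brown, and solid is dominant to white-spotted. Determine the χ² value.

A dihybrid F₂ with independent assortment and complete dominance at both loci gives a 9:3:3:1 phenotypic ratio.
The 9:3:3:1 ratio has 16 parts, so with N = 731 the expected counts are:
  black solid: 731 × 9/16 = 411.1875
  black white-spotted: 731 × 3/16 = 137.0625
  brown solid: 731 × 3/16 = 137.0625
  brown white-spotted: 731 × 1/16 = 45.6875
χ² = Σ (O − E)² / E
  black solid: (406 − 411.1875)² / 411.1875 = 0.0654
  black white-spotted: (134 − 137.0625)² / 137.0625 = 0.0684
  brown solid: (143 − 137.0625)² / 137.0625 = 0.2572
  brown white-spotted: (48 − 45.6875)² / 45.6875 = 0.1170
χ² = 0.0654 + 0.0684 + 0.2572 + 0.1170 = 0.508

0.508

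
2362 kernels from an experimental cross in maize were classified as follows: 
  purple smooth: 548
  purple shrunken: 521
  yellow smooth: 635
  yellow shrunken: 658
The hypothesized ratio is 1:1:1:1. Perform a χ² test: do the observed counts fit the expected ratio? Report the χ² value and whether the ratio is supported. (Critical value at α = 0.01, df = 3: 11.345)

22.308; not consistent

Expected counts for N = 2362 under a 1:1:1:1 ratio (total parts = 4):
  purple smooth: 2362 × 1/4 = 590.5
  purple shrunken: 2362 × 1/4 = 590.5
  yellow smooth: 2362 × 1/4 = 590.5
  yellow shrunken: 2362 × 1/4 = 590.5
χ² = Σ (O − E)² / E
  purple smooth: (548 − 590.5)² / 590.5 = 3.0588
  purple shrunken: (521 − 590.5)² / 590.5 = 8.1799
  yellow smooth: (635 − 590.5)² / 590.5 = 3.3535
  yellow shrunken: (658 − 590.5)² / 590.5 = 7.7159
χ² = 3.0588 + 8.1799 + 3.3535 + 7.7159 = 22.3081 ≈ 22.308
Degrees of freedom = 4 − 1 = 3; critical value at α = 0.01 is 11.345.
Since 22.308 > 11.345, we reject the null hypothesis — the data do not fit the 1:1:1:1 ratio.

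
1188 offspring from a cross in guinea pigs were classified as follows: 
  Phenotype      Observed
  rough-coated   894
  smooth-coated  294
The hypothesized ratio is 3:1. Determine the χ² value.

Total ratio parts = 4. Expected numbers out of 1188:
  rough-coated: 1188 × 3/4 = 891
  smooth-coated: 1188 × 1/4 = 297
χ² = Σ (O − E)² / E
  rough-coated: (894 − 891)² / 891 = 0.0101
  smooth-coated: (294 − 297)² / 297 = 0.0303
χ² = 0.0101 + 0.0303 = 0.0404 ≈ 0.040

0.040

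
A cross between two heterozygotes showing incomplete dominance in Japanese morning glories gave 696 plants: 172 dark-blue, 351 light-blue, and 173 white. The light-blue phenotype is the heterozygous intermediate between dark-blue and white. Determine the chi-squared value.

0.055

With incomplete dominance, a heterozygote × heterozygote cross gives a 1:2:1 phenotypic ratio.
The 1:2:1 ratio has 4 parts, so with N = 696 the expected counts are:
  dark-blue: 696 × 1/4 = 174
  light-blue: 696 × 2/4 = 348
  white: 696 × 1/4 = 174
χ² = Σ (O − E)² / E
  dark-blue: (172 − 174)² / 174 = 0.0230
  light-blue: (351 − 348)² / 348 = 0.0259
  white: (173 − 174)² / 174 = 0.0057
χ² = 0.0230 + 0.0259 + 0.0057 = 0.0546 ≈ 0.055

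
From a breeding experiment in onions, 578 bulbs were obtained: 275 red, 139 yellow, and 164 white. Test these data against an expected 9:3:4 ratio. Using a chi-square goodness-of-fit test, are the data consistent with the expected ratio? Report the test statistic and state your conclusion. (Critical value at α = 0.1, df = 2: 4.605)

Expected counts for N = 578 under a 9:3:4 ratio (total parts = 16):
  red: 578 × 9/16 = 325.125
  yellow: 578 × 3/16 = 108.375
  white: 578 × 4/16 = 144.5
χ² = Σ (O − E)² / E
  red: (275 − 325.125)² / 325.125 = 7.7278
  yellow: (139 − 108.375)² / 108.375 = 8.6541
  white: (164 − 144.5)² / 144.5 = 2.6315
χ² = 7.7278 + 8.6541 + 2.6315 = 19.0134 ≈ 19.013
Degrees of freedom = 3 − 1 = 2; critical value at α = 0.1 is 4.605.
Since 19.013 > 4.605, we reject the null hypothesis — the data do not fit the 9:3:4 ratio.

19.013; not consistent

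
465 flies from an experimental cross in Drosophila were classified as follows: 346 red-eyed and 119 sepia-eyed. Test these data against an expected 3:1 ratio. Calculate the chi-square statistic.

0.087

The 3:1 ratio has 4 parts, so with N = 465 the expected counts are:
  red-eyed: 465 × 3/4 = 348.75
  sepia-eyed: 465 × 1/4 = 116.25
χ² = Σ (O − E)² / E
  red-eyed: (346 − 348.75)² / 348.75 = 0.0217
  sepia-eyed: (119 − 116.25)² / 116.25 = 0.0651
χ² = 0.0217 + 0.0651 = 0.0868 ≈ 0.087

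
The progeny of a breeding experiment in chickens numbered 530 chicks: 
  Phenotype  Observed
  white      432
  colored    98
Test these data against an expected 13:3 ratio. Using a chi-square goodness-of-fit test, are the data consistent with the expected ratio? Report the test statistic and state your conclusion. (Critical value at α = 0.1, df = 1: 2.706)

0.023; consistent

Under the 13:3 hypothesis (Σ ratio = 16, N = 530):
  white: 530 × 13/16 = 430.625
  colored: 530 × 3/16 = 99.375
χ² = Σ (O − E)² / E
  white: (432 − 430.625)² / 430.625 = 0.0044
  colored: (98 − 99.375)² / 99.375 = 0.0190
χ² = 0.0044 + 0.0190 = 0.0234 ≈ 0.023
Degrees of freedom = 2 − 1 = 1; critical value at α = 0.1 is 2.706.
Since 0.023 < 2.706, we fail to reject the null hypothesis — the data are consistent with the 13:3 ratio.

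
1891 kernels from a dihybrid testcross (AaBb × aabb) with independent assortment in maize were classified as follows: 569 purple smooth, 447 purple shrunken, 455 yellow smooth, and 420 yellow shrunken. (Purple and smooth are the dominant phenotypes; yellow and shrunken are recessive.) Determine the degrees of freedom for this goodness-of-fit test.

A dihybrid testcross with independent assortment gives a 1:1:1:1 ratio.
A goodness-of-fit test with 4 phenotype classes has df = 4 − 1 = 3.

3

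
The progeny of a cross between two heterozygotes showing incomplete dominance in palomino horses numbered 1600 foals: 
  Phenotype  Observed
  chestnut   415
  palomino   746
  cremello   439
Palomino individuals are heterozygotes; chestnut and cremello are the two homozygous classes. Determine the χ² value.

With incomplete dominance, a heterozygote × heterozygote cross gives a 1:2:1 phenotypic ratio.
Under the 1:2:1 hypothesis (Σ ratio = 4, N = 1600):
  chestnut: 1600 × 1/4 = 400
  palomino: 1600 × 2/4 = 800
  cremello: 1600 × 1/4 = 400
χ² = Σ (O − E)² / E
  chestnut: (415 − 400)² / 400 = 0.5625
  palomino: (746 − 800)² / 800 = 3.6450
  cremello: (439 − 400)² / 400 = 3.8025
χ² = 0.5625 + 3.6450 + 3.8025 = 8.010

8.010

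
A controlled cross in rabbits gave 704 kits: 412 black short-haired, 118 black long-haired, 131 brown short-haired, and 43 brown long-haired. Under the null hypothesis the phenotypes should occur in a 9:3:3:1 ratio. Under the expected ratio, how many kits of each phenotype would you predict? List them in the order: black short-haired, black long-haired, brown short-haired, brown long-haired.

396, 132, 132, 44

Under the 9:3:3:1 hypothesis (Σ ratio = 16, N = 704):
  black short-haired: 704 × 9/16 = 396
  black long-haired: 704 × 3/16 = 132
  brown short-haired: 704 × 3/16 = 132
  brown long-haired: 704 × 1/16 = 44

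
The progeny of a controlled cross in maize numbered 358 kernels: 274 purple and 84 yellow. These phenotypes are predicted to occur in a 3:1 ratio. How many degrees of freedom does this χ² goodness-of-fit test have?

1

A goodness-of-fit test with 2 phenotype classes has df = 2 − 1 = 1.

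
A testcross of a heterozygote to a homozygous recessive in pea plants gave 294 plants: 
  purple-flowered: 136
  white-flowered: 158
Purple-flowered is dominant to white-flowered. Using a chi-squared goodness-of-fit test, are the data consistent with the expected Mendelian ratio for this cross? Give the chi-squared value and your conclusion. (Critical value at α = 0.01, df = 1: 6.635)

1.646; consistent

A testcross of a heterozygote (Aa × aa) gives a 1:1 phenotypic ratio.
The 1:1 ratio has 2 parts, so with N = 294 the expected counts are:
  purple-flowered: 294 × 1/2 = 147
  white-flowered: 294 × 1/2 = 147
χ² = Σ (O − E)² / E
  purple-flowered: (136 − 147)² / 147 = 0.8231
  white-flowered: (158 − 147)² / 147 = 0.8231
χ² = 0.8231 + 0.8231 = 1.6462 ≈ 1.646
Degrees of freedom = 2 − 1 = 1; critical value at α = 0.01 is 6.635.
Since 1.646 < 6.635, we fail to reject the null hypothesis — the data are consistent with the 1:1 ratio.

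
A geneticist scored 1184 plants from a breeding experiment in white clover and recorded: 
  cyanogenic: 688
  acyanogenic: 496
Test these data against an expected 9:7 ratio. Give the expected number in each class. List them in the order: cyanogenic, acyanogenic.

Total ratio parts = 16. Expected numbers out of 1184:
  cyanogenic: 1184 × 9/16 = 666
  acyanogenic: 1184 × 7/16 = 518

666, 518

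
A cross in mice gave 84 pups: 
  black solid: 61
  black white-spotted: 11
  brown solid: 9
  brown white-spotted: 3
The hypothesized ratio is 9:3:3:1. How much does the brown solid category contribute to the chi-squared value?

Total ratio parts = 16. Expected numbers out of 84:
  black solid: 84 × 9/16 = 47.25
  black white-spotted: 84 × 3/16 = 15.75
  brown solid: 84 × 3/16 = 15.75
  brown white-spotted: 84 × 1/16 = 5.25
Contribution of brown solid: (9 − 15.75)² / 15.75 = 2.8929

2.893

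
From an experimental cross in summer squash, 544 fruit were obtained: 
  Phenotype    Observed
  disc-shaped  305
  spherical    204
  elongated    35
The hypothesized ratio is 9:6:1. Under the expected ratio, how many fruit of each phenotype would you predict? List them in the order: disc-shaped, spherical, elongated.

306, 204, 34

The 9:6:1 ratio has 16 parts, so with N = 544 the expected counts are:
  disc-shaped: 544 × 9/16 = 306
  spherical: 544 × 6/16 = 204
  elongated: 544 × 1/16 = 34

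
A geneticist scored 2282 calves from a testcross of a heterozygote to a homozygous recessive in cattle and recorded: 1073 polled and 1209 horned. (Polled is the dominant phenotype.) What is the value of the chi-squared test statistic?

A testcross of a heterozygote (Aa × aa) gives a 1:1 phenotypic ratio.
Under the 1:1 hypothesis (Σ ratio = 2, N = 2282):
  polled: 2282 × 1/2 = 1141
  horned: 2282 × 1/2 = 1141
χ² = Σ (O − E)² / E
  polled: (1073 − 1141)² / 1141 = 4.0526
  horned: (1209 − 1141)² / 1141 = 4.0526
χ² = 4.0526 + 4.0526 = 8.1052 ≈ 8.105

8.105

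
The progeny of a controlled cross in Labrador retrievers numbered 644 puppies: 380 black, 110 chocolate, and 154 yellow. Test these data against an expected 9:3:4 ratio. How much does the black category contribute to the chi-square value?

Under the 9:3:4 hypothesis (Σ ratio = 16, N = 644):
  black: 644 × 9/16 = 362.25
  chocolate: 644 × 3/16 = 120.75
  yellow: 644 × 4/16 = 161
Contribution of black: (380 − 362.25)² / 362.25 = 0.8697

0.870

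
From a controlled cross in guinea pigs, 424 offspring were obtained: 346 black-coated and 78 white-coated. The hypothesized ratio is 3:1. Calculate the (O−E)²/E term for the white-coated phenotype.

7.396

The 3:1 ratio has 4 parts, so with N = 424 the expected counts are:
  black-coated: 424 × 3/4 = 318
  white-coated: 424 × 1/4 = 106
Contribution of white-coated: (78 − 106)² / 106 = 7.3962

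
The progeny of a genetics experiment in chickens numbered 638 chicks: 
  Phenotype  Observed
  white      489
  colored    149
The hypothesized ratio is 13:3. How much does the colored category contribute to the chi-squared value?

7.213

Total ratio parts = 16. Expected numbers out of 638:
  white: 638 × 13/16 = 518.375
  colored: 638 × 3/16 = 119.625
Contribution of colored: (149 − 119.625)² / 119.625 = 7.2133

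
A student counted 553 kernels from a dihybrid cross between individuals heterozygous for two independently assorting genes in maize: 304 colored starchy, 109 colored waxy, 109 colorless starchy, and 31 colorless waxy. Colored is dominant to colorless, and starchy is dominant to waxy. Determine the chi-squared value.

A dihybrid F₂ with independent assortment and complete dominance at both loci gives a 9:3:3:1 phenotypic ratio.
Under the 9:3:3:1 hypothesis (Σ ratio = 16, N = 553):
  colored starchy: 553 × 9/16 = 311.0625
  colored waxy: 553 × 3/16 = 103.6875
  colorless starchy: 553 × 3/16 = 103.6875
  colorless waxy: 553 × 1/16 = 34.5625
χ² = Σ (O − E)² / E
  colored starchy: (304 − 311.0625)² / 311.0625 = 0.1604
  colored waxy: (109 − 103.6875)² / 103.6875 = 0.2722
  colorless starchy: (109 − 103.6875)² / 103.6875 = 0.2722
  colorless waxy: (31 − 34.5625)² / 34.5625 = 0.3672
χ² = 0.1604 + 0.2722 + 0.2722 + 0.3672 = 1.072

1.072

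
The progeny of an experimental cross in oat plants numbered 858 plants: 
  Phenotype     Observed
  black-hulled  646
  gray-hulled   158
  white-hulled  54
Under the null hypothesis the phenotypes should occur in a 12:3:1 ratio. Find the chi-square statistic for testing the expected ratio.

0.064

Expected counts for N = 858 under a 12:3:1 ratio (total parts = 16):
  black-hulled: 858 × 12/16 = 643.5
  gray-hulled: 858 × 3/16 = 160.875
  white-hulled: 858 × 1/16 = 53.625
χ² = Σ (O − E)² / E
  black-hulled: (646 − 643.5)² / 643.5 = 0.0097
  gray-hulled: (158 − 160.875)² / 160.875 = 0.0514
  white-hulled: (54 − 53.625)² / 53.625 = 0.0026
χ² = 0.0097 + 0.0514 + 0.0026 = 0.0637 ≈ 0.064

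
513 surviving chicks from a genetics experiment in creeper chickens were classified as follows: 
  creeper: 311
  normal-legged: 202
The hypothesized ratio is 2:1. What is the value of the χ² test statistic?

Expected counts for N = 513 under a 2:1 ratio (total parts = 3):
  creeper: 513 × 2/3 = 342
  normal-legged: 513 × 1/3 = 171
χ² = Σ (O − E)² / E
  creeper: (311 − 342)² / 342 = 2.8099
  normal-legged: (202 − 171)² / 171 = 5.6199
χ² = 2.8099 + 5.6199 = 8.4298 ≈ 8.430

8.430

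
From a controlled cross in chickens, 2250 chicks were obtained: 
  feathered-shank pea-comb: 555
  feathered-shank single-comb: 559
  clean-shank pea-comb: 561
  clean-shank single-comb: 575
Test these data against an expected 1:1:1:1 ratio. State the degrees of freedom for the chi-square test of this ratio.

3

A goodness-of-fit test with 4 phenotype classes has df = 4 − 1 = 3.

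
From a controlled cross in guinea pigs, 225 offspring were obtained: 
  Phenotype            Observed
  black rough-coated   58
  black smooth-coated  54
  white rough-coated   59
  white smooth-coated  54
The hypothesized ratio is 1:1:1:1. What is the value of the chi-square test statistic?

The 1:1:1:1 ratio has 4 parts, so with N = 225 the expected counts are:
  black rough-coated: 225 × 1/4 = 56.25
  black smooth-coated: 225 × 1/4 = 56.25
  white rough-coated: 225 × 1/4 = 56.25
  white smooth-coated: 225 × 1/4 = 56.25
χ² = Σ (O − E)² / E
  black rough-coated: (58 − 56.25)² / 56.25 = 0.0544
  black smooth-coated: (54 − 56.25)² / 56.25 = 0.0900
  white rough-coated: (59 − 56.25)² / 56.25 = 0.1344
  white smooth-coated: (54 − 56.25)² / 56.25 = 0.0900
χ² = 0.0544 + 0.0900 + 0.1344 + 0.0900 = 0.3688 ≈ 0.369

0.369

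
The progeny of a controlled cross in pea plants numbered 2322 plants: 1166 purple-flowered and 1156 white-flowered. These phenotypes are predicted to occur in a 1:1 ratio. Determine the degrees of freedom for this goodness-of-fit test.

A goodness-of-fit test with 2 phenotype classes has df = 2 − 1 = 1.

1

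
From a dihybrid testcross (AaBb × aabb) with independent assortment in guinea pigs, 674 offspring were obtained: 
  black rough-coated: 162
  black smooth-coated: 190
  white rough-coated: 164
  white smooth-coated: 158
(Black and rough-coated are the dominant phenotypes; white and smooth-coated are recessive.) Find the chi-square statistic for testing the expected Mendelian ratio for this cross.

A dihybrid testcross with independent assortment gives a 1:1:1:1 ratio.
Total ratio parts = 4. Expected numbers out of 674:
  black rough-coated: 674 × 1/4 = 168.5
  black smooth-coated: 674 × 1/4 = 168.5
  white rough-coated: 674 × 1/4 = 168.5
  white smooth-coated: 674 × 1/4 = 168.5
χ² = Σ (O − E)² / E
  black rough-coated: (162 − 168.5)² / 168.5 = 0.2507
  black smooth-coated: (190 − 168.5)² / 168.5 = 2.7433
  white rough-coated: (164 − 168.5)² / 168.5 = 0.1202
  white smooth-coated: (158 − 168.5)² / 168.5 = 0.6543
χ² = 0.2507 + 2.7433 + 0.1202 + 0.6543 = 3.7685 ≈ 3.769

3.769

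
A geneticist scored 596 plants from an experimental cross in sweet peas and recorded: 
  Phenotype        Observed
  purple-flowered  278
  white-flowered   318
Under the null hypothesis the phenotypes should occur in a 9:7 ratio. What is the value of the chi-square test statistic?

Under the 9:7 hypothesis (Σ ratio = 16, N = 596):
  purple-flowered: 596 × 9/16 = 335.25
  white-flowered: 596 × 7/16 = 260.75
χ² = Σ (O − E)² / E
  purple-flowered: (278 − 335.25)² / 335.25 = 9.7765
  white-flowered: (318 − 260.75)² / 260.75 = 12.5698
χ² = 9.7765 + 12.5698 = 22.3463 ≈ 22.346

22.346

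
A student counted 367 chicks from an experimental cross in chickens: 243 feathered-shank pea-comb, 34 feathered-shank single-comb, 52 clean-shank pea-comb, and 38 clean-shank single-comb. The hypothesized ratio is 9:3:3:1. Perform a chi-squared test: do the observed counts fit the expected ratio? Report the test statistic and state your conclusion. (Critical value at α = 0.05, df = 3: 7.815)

Total ratio parts = 16. Expected numbers out of 367:
  feathered-shank pea-comb: 367 × 9/16 = 206.4375
  feathered-shank single-comb: 367 × 3/16 = 68.8125
  clean-shank pea-comb: 367 × 3/16 = 68.8125
  clean-shank single-comb: 367 × 1/16 = 22.9375
χ² = Σ (O − E)² / E
  feathered-shank pea-comb: (243 − 206.4375)² / 206.4375 = 6.4756
  feathered-shank single-comb: (34 − 68.8125)² / 68.8125 = 17.6118
  clean-shank pea-comb: (52 − 68.8125)² / 68.8125 = 4.1077
  clean-shank single-comb: (38 − 22.9375)² / 22.9375 = 9.8912
χ² = 6.4756 + 17.6118 + 4.1077 + 9.8912 = 38.0863 ≈ 38.086
Degrees of freedom = 4 − 1 = 3; critical value at α = 0.05 is 7.815.
Since 38.086 > 7.815, we reject the null hypothesis — the data do not fit the 9:3:3:1 ratio.

38.086; not consistent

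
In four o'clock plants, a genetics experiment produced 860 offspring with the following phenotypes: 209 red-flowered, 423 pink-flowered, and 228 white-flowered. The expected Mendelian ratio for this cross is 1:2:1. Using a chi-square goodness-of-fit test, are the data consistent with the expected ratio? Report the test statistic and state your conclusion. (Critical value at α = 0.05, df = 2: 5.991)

1.067; consistent

The 1:2:1 ratio has 4 parts, so with N = 860 the expected counts are:
  red-flowered: 860 × 1/4 = 215
  pink-flowered: 860 × 2/4 = 430
  white-flowered: 860 × 1/4 = 215
χ² = Σ (O − E)² / E
  red-flowered: (209 − 215)² / 215 = 0.1674
  pink-flowered: (423 − 430)² / 430 = 0.1140
  white-flowered: (228 − 215)² / 215 = 0.7860
χ² = 0.1674 + 0.1140 + 0.7860 = 1.0674 ≈ 1.067
Degrees of freedom = 3 − 1 = 2; critical value at α = 0.05 is 5.991.
Since 1.067 < 5.991, we fail to reject the null hypothesis — the data are consistent with the 1:2:1 ratio.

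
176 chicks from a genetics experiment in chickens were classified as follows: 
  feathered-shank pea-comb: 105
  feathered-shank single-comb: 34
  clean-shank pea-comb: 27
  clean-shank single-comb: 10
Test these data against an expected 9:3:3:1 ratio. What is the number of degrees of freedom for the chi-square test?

3

A goodness-of-fit test with 4 phenotype classes has df = 4 − 1 = 3.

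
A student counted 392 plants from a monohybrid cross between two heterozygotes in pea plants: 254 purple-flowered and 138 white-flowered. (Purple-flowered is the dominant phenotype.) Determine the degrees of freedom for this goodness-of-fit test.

1

For a monohybrid cross between heterozygotes with complete dominance, the expected phenotypic ratio is 3:1.
A goodness-of-fit test with 2 phenotype classes has df = 2 − 1 = 1.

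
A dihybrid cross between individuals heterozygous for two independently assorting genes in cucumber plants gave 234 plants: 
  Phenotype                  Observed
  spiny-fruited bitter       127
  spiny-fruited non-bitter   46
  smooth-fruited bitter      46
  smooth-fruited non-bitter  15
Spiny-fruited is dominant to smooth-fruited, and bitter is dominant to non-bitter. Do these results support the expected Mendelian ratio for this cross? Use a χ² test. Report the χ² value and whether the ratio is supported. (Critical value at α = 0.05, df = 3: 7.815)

A dihybrid F₂ with independent assortment and complete dominance at both loci gives a 9:3:3:1 phenotypic ratio.
Total ratio parts = 16. Expected numbers out of 234:
  spiny-fruited bitter: 234 × 9/16 = 131.625
  spiny-fruited non-bitter: 234 × 3/16 = 43.875
  smooth-fruited bitter: 234 × 3/16 = 43.875
  smooth-fruited non-bitter: 234 × 1/16 = 14.625
χ² = Σ (O − E)² / E
  spiny-fruited bitter: (127 − 131.625)² / 131.625 = 0.1625
  spiny-fruited non-bitter: (46 − 43.875)² / 43.875 = 0.1029
  smooth-fruited bitter: (46 − 43.875)² / 43.875 = 0.1029
  smooth-fruited non-bitter: (15 − 14.625)² / 14.625 = 0.0096
χ² = 0.1625 + 0.1029 + 0.1029 + 0.0096 = 0.3779 ≈ 0.378
Degrees of freedom = 4 − 1 = 3; critical value at α = 0.05 is 7.815.
Since 0.378 < 7.815, we fail to reject the null hypothesis — the data are consistent with the 9:3:3:1 ratio.

0.378; consistent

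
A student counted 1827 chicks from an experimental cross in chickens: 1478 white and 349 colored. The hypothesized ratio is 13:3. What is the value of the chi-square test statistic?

Under the 13:3 hypothesis (Σ ratio = 16, N = 1827):
  white: 1827 × 13/16 = 1484.4375
  colored: 1827 × 3/16 = 342.5625
χ² = Σ (O − E)² / E
  white: (1478 − 1484.4375)² / 1484.4375 = 0.0279
  colored: (349 − 342.5625)² / 342.5625 = 0.1210
χ² = 0.0279 + 0.1210 = 0.1489 ≈ 0.149

0.149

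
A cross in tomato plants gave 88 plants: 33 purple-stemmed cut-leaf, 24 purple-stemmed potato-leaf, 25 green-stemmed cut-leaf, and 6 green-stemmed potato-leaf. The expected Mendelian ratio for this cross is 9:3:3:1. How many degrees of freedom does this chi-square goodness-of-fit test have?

A goodness-of-fit test with 4 phenotype classes has df = 4 − 1 = 3.

3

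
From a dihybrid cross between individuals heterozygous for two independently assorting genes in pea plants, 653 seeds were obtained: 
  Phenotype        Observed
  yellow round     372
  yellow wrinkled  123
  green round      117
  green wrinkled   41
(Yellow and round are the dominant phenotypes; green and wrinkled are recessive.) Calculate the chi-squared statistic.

A dihybrid F₂ with independent assortment and complete dominance at both loci gives a 9:3:3:1 phenotypic ratio.
The 9:3:3:1 ratio has 16 parts, so with N = 653 the expected counts are:
  yellow round: 653 × 9/16 = 367.3125
  yellow wrinkled: 653 × 3/16 = 122.4375
  green round: 653 × 3/16 = 122.4375
  green wrinkled: 653 × 1/16 = 40.8125
χ² = Σ (O − E)² / E
  yellow round: (372 − 367.3125)² / 367.3125 = 0.0598
  yellow wrinkled: (123 − 122.4375)² / 122.4375 = 0.0026
  green round: (117 − 122.4375)² / 122.4375 = 0.2415
  green wrinkled: (41 − 40.8125)² / 40.8125 = 0.0009
χ² = 0.0598 + 0.0026 + 0.2415 + 0.0009 = 0.3048 ≈ 0.305

0.305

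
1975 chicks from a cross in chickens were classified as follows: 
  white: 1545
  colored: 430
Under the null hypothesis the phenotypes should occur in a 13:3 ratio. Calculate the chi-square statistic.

Under the 13:3 hypothesis (Σ ratio = 16, N = 1975):
  white: 1975 × 13/16 = 1604.6875
  colored: 1975 × 3/16 = 370.3125
χ² = Σ (O − E)² / E
  white: (1545 − 1604.6875)² / 1604.6875 = 2.2201
  colored: (430 − 370.3125)² / 370.3125 = 9.6205
χ² = 2.2201 + 9.6205 = 11.8406 ≈ 11.841

11.841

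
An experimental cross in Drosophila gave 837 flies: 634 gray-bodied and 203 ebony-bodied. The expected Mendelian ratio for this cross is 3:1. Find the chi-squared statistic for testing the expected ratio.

0.249

Total ratio parts = 4. Expected numbers out of 837:
  gray-bodied: 837 × 3/4 = 627.75
  ebony-bodied: 837 × 1/4 = 209.25
χ² = Σ (O − E)² / E
  gray-bodied: (634 − 627.75)² / 627.75 = 0.0622
  ebony-bodied: (203 − 209.25)² / 209.25 = 0.1867
χ² = 0.0622 + 0.1867 = 0.2489 ≈ 0.249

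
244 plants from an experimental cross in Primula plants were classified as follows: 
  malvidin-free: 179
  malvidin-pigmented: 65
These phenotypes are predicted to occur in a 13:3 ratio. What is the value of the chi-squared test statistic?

9.969

Total ratio parts = 16. Expected numbers out of 244:
  malvidin-free: 244 × 13/16 = 198.25
  malvidin-pigmented: 244 × 3/16 = 45.75
χ² = Σ (O − E)² / E
  malvidin-free: (179 − 198.25)² / 198.25 = 1.8692
  malvidin-pigmented: (65 − 45.75)² / 45.75 = 8.0997
χ² = 1.8692 + 8.0997 = 9.9689 ≈ 9.969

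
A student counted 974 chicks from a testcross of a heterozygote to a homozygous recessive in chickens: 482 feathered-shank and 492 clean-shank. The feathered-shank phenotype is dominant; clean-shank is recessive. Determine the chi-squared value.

A testcross of a heterozygote (Aa × aa) gives a 1:1 phenotypic ratio.
Expected counts for N = 974 under a 1:1 ratio (total parts = 2):
  feathered-shank: 974 × 1/2 = 487
  clean-shank: 974 × 1/2 = 487
χ² = Σ (O − E)² / E
  feathered-shank: (482 − 487)² / 487 = 0.0513
  clean-shank: (492 − 487)² / 487 = 0.0513
χ² = 0.0513 + 0.0513 = 0.1026 ≈ 0.103

0.103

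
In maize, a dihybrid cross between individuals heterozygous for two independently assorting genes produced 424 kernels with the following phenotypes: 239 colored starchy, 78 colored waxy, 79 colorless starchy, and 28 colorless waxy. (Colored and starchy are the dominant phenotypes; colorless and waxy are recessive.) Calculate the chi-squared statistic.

0.117

A dihybrid F₂ with independent assortment and complete dominance at both loci gives a 9:3:3:1 phenotypic ratio.
The 9:3:3:1 ratio has 16 parts, so with N = 424 the expected counts are:
  colored starchy: 424 × 9/16 = 238.5
  colored waxy: 424 × 3/16 = 79.5
  colorless starchy: 424 × 3/16 = 79.5
  colorless waxy: 424 × 1/16 = 26.5
χ² = Σ (O − E)² / E
  colored starchy: (239 − 238.5)² / 238.5 = 0.0010
  colored waxy: (78 − 79.5)² / 79.5 = 0.0283
  colorless starchy: (79 − 79.5)² / 79.5 = 0.0031
  colorless waxy: (28 − 26.5)² / 26.5 = 0.0849
χ² = 0.0010 + 0.0283 + 0.0031 + 0.0849 = 0.1173 ≈ 0.117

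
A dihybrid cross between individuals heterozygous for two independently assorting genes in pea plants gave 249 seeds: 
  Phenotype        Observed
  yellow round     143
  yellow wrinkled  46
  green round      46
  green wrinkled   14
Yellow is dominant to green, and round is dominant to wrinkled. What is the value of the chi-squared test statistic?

0.239

A dihybrid F₂ with independent assortment and complete dominance at both loci gives a 9:3:3:1 phenotypic ratio.
The 9:3:3:1 ratio has 16 parts, so with N = 249 the expected counts are:
  yellow round: 249 × 9/16 = 140.0625
  yellow wrinkled: 249 × 3/16 = 46.6875
  green round: 249 × 3/16 = 46.6875
  green wrinkled: 249 × 1/16 = 15.5625
χ² = Σ (O − E)² / E
  yellow round: (143 − 140.0625)² / 140.0625 = 0.0616
  yellow wrinkled: (46 − 46.6875)² / 46.6875 = 0.0101
  green round: (46 − 46.6875)² / 46.6875 = 0.0101
  green wrinkled: (14 − 15.5625)² / 15.5625 = 0.1569
χ² = 0.0616 + 0.0101 + 0.0101 + 0.1569 = 0.2387 ≈ 0.239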